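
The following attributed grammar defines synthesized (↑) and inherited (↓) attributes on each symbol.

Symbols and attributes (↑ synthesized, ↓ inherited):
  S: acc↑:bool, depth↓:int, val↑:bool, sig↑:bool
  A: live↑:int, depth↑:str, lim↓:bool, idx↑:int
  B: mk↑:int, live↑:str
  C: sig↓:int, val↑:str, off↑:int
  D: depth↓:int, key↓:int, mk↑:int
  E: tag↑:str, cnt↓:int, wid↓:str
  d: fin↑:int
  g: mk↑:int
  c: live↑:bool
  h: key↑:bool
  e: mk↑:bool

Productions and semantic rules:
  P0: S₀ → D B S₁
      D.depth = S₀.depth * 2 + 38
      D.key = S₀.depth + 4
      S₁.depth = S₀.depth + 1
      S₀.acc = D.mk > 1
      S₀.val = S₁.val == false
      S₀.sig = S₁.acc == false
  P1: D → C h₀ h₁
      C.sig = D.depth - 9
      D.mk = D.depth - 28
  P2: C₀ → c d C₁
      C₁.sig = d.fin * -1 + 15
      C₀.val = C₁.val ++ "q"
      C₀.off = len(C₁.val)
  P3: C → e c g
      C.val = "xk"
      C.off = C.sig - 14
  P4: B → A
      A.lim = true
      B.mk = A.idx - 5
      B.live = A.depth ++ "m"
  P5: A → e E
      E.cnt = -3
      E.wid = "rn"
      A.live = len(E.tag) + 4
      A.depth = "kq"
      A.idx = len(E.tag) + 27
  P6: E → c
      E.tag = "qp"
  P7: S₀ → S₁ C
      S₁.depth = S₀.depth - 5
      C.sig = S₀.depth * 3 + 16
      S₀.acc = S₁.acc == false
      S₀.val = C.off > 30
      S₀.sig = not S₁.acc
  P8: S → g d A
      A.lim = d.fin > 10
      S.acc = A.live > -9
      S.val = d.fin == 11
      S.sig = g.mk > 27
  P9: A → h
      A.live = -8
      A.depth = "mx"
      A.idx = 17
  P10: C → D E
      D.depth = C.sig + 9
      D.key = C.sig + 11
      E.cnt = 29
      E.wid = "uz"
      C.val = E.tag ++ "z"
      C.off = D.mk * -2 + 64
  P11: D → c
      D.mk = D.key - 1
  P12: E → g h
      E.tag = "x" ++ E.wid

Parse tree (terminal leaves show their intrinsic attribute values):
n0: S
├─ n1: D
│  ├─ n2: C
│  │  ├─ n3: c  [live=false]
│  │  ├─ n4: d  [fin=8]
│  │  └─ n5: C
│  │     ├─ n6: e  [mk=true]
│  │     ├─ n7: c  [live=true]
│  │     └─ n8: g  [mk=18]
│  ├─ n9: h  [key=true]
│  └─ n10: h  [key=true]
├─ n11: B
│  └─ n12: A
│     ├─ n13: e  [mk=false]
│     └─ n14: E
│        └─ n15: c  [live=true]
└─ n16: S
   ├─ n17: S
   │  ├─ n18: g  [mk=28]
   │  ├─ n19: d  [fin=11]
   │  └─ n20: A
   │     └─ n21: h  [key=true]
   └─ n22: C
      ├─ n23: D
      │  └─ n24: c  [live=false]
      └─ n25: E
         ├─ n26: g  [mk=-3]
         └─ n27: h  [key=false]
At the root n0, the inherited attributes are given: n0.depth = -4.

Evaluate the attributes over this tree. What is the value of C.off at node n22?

30

1. n0.depth = -4  [given at root]
2. n1.depth = 30  [S₀.depth * 2 + 38]
3. n1.key = 0  [S₀.depth + 4]
4. n2.sig = 21  [D.depth - 9]
5. n3.live = false  [terminal]
6. n4.fin = 8  [terminal]
7. n5.sig = 7  [d.fin * -1 + 15]
8. n6.mk = true  [terminal]
9. n7.live = true  [terminal]
10. n8.mk = 18  [terminal]
11. n5.val = "xk"  ["xk"]
12. n5.off = -7  [C.sig - 14]
13. n2.val = "xkq"  [C₁.val ++ "q"]
14. n2.off = 2  [len(C₁.val)]
15. n9.key = true  [terminal]
16. n10.key = true  [terminal]
17. n1.mk = 2  [D.depth - 28]
18. n12.lim = true  [true]
19. n13.mk = false  [terminal]
20. n14.cnt = -3  [-3]
21. n14.wid = "rn"  ["rn"]
22. n15.live = true  [terminal]
23. n14.tag = "qp"  ["qp"]
24. n12.live = 6  [len(E.tag) + 4]
25. n12.depth = "kq"  ["kq"]
26. n12.idx = 29  [len(E.tag) + 27]
27. n11.mk = 24  [A.idx - 5]
28. n11.live = "kqm"  [A.depth ++ "m"]
29. n16.depth = -3  [S₀.depth + 1]
30. n17.depth = -8  [S₀.depth - 5]
31. n18.mk = 28  [terminal]
32. n19.fin = 11  [terminal]
33. n20.lim = true  [d.fin > 10]
34. n21.key = true  [terminal]
35. n20.live = -8  [-8]
36. n20.depth = "mx"  ["mx"]
37. n20.idx = 17  [17]
38. n17.acc = true  [A.live > -9]
39. n17.val = true  [d.fin == 11]
40. n17.sig = true  [g.mk > 27]
41. n22.sig = 7  [S₀.depth * 3 + 16]
42. n23.depth = 16  [C.sig + 9]
43. n23.key = 18  [C.sig + 11]
44. n24.live = false  [terminal]
45. n23.mk = 17  [D.key - 1]
46. n25.cnt = 29  [29]
47. n25.wid = "uz"  ["uz"]
48. n26.mk = -3  [terminal]
49. n27.key = false  [terminal]
50. n25.tag = "xuz"  ["x" ++ E.wid]
51. n22.val = "xuzz"  [E.tag ++ "z"]
52. n22.off = 30  [D.mk * -2 + 64]
53. n16.acc = false  [S₁.acc == false]
54. n16.val = false  [C.off > 30]
55. n16.sig = false  [not S₁.acc]
56. n0.acc = true  [D.mk > 1]
57. n0.val = true  [S₁.val == false]
58. n0.sig = true  [S₁.acc == false]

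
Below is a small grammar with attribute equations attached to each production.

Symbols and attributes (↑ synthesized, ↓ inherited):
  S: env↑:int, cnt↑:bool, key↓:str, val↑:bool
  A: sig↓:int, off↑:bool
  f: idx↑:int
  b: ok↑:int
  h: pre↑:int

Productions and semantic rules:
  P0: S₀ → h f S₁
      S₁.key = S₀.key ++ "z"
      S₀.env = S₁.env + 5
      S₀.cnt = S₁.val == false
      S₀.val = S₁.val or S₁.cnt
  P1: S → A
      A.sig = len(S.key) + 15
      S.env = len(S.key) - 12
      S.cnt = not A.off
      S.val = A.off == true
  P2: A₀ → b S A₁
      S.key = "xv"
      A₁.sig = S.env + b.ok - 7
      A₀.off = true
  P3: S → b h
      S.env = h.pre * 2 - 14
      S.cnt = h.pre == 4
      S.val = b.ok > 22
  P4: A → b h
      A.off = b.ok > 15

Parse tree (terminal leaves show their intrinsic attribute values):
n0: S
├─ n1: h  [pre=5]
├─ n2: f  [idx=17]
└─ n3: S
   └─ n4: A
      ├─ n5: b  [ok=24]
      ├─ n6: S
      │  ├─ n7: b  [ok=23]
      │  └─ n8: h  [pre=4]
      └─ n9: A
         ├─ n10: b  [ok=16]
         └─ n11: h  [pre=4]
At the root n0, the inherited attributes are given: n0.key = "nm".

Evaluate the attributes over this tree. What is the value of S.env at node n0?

1. n0.key = "nm"  [given at root]
2. n1.pre = 5  [terminal]
3. n2.idx = 17  [terminal]
4. n3.key = "nmz"  [S₀.key ++ "z"]
5. n4.sig = 18  [len(S.key) + 15]
6. n5.ok = 24  [terminal]
7. n6.key = "xv"  ["xv"]
8. n7.ok = 23  [terminal]
9. n8.pre = 4  [terminal]
10. n6.env = -6  [h.pre * 2 - 14]
11. n6.cnt = true  [h.pre == 4]
12. n6.val = true  [b.ok > 22]
13. n9.sig = 11  [S.env + b.ok - 7]
14. n10.ok = 16  [terminal]
15. n11.pre = 4  [terminal]
16. n9.off = true  [b.ok > 15]
17. n4.off = true  [true]
18. n3.env = -9  [len(S.key) - 12]
19. n3.cnt = false  [not A.off]
20. n3.val = true  [A.off == true]
21. n0.env = -4  [S₁.env + 5]
22. n0.cnt = false  [S₁.val == false]
23. n0.val = true  [S₁.val or S₁.cnt]

-4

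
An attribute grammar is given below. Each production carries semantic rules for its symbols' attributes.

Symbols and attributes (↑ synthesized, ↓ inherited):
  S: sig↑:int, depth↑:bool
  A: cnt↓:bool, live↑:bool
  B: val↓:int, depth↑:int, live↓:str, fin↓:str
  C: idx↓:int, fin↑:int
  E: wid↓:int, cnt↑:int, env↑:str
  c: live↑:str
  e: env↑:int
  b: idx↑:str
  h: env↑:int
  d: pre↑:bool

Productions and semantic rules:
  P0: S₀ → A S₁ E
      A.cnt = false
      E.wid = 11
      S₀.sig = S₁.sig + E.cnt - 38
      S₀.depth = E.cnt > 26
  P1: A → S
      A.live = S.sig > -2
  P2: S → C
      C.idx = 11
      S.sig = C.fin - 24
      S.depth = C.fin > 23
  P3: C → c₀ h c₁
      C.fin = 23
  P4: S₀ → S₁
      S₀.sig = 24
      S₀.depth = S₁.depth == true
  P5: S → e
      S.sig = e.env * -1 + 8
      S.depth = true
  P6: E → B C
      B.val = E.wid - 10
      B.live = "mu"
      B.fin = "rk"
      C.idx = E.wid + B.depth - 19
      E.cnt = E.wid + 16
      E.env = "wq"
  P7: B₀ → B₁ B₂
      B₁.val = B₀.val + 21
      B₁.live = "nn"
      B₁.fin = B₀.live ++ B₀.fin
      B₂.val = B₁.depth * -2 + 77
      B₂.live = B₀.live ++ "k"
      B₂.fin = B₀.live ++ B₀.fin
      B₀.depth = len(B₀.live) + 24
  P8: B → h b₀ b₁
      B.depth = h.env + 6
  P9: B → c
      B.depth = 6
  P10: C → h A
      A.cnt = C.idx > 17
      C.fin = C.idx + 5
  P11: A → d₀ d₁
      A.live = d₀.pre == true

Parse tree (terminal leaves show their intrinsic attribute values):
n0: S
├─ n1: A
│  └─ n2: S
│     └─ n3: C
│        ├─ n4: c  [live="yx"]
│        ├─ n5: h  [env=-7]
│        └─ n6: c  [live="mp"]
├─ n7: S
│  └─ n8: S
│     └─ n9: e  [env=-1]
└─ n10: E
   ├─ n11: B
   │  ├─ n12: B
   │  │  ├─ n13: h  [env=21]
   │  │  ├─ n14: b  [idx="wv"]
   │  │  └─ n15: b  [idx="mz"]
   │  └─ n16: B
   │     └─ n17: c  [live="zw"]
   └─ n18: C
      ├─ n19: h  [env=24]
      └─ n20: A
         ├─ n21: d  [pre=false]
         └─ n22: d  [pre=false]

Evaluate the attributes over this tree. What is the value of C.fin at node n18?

23

1. n1.cnt = false  [false]
2. n3.idx = 11  [11]
3. n4.live = "yx"  [terminal]
4. n5.env = -7  [terminal]
5. n6.live = "mp"  [terminal]
6. n3.fin = 23  [23]
7. n2.sig = -1  [C.fin - 24]
8. n2.depth = false  [C.fin > 23]
9. n1.live = true  [S.sig > -2]
10. n9.env = -1  [terminal]
11. n8.sig = 9  [e.env * -1 + 8]
12. n8.depth = true  [true]
13. n7.sig = 24  [24]
14. n7.depth = true  [S₁.depth == true]
15. n10.wid = 11  [11]
16. n11.val = 1  [E.wid - 10]
17. n11.live = "mu"  ["mu"]
18. n11.fin = "rk"  ["rk"]
19. n12.val = 22  [B₀.val + 21]
20. n12.live = "nn"  ["nn"]
21. n12.fin = "murk"  [B₀.live ++ B₀.fin]
22. n13.env = 21  [terminal]
23. n14.idx = "wv"  [terminal]
24. n15.idx = "mz"  [terminal]
25. n12.depth = 27  [h.env + 6]
26. n16.val = 23  [B₁.depth * -2 + 77]
27. n16.live = "muk"  [B₀.live ++ "k"]
28. n16.fin = "murk"  [B₀.live ++ B₀.fin]
29. n17.live = "zw"  [terminal]
30. n16.depth = 6  [6]
31. n11.depth = 26  [len(B₀.live) + 24]
32. n18.idx = 18  [E.wid + B.depth - 19]
33. n19.env = 24  [terminal]
34. n20.cnt = true  [C.idx > 17]
35. n21.pre = false  [terminal]
36. n22.pre = false  [terminal]
37. n20.live = false  [d₀.pre == true]
38. n18.fin = 23  [C.idx + 5]
39. n10.cnt = 27  [E.wid + 16]
40. n10.env = "wq"  ["wq"]
41. n0.sig = 13  [S₁.sig + E.cnt - 38]
42. n0.depth = true  [E.cnt > 26]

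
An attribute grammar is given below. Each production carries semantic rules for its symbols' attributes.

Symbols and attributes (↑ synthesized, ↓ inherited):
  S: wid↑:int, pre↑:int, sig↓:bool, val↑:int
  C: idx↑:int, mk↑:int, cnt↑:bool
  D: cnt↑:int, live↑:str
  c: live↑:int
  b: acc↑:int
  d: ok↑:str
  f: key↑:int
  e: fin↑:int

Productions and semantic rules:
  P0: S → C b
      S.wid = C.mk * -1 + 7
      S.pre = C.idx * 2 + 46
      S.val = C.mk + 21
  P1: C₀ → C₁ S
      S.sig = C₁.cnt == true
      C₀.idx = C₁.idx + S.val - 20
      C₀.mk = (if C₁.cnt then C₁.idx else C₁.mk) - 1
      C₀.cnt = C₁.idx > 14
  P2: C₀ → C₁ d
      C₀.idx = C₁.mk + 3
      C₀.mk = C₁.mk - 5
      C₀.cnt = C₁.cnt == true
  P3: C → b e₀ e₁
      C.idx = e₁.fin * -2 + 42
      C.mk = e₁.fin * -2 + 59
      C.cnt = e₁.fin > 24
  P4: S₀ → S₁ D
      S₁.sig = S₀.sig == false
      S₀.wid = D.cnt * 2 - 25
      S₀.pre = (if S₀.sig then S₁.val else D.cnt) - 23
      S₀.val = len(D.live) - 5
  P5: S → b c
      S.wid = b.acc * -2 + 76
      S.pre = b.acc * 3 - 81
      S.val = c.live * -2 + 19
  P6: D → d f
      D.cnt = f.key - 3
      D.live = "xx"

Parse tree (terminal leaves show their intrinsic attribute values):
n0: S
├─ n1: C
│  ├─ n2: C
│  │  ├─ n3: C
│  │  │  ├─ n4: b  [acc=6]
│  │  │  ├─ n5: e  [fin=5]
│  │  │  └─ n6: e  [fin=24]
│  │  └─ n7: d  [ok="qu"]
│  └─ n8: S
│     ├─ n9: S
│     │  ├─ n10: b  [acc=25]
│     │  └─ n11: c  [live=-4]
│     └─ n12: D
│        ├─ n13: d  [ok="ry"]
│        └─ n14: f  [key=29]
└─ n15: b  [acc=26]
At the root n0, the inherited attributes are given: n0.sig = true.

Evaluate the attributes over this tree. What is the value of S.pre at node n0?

28

1. n0.sig = true  [given at root]
2. n4.acc = 6  [terminal]
3. n5.fin = 5  [terminal]
4. n6.fin = 24  [terminal]
5. n3.idx = -6  [e₁.fin * -2 + 42]
6. n3.mk = 11  [e₁.fin * -2 + 59]
7. n3.cnt = false  [e₁.fin > 24]
8. n7.ok = "qu"  [terminal]
9. n2.idx = 14  [C₁.mk + 3]
10. n2.mk = 6  [C₁.mk - 5]
11. n2.cnt = false  [C₁.cnt == true]
12. n8.sig = false  [C₁.cnt == true]
13. n9.sig = true  [S₀.sig == false]
14. n10.acc = 25  [terminal]
15. n11.live = -4  [terminal]
16. n9.wid = 26  [b.acc * -2 + 76]
17. n9.pre = -6  [b.acc * 3 - 81]
18. n9.val = 27  [c.live * -2 + 19]
19. n13.ok = "ry"  [terminal]
20. n14.key = 29  [terminal]
21. n12.cnt = 26  [f.key - 3]
22. n12.live = "xx"  ["xx"]
23. n8.wid = 27  [D.cnt * 2 - 25]
24. n8.pre = 3  [(if S₀.sig then S₁.val else D.cnt) - 23]
25. n8.val = -3  [len(D.live) - 5]
26. n1.idx = -9  [C₁.idx + S.val - 20]
27. n1.mk = 5  [(if C₁.cnt then C₁.idx else C₁.mk) - 1]
28. n1.cnt = false  [C₁.idx > 14]
29. n15.acc = 26  [terminal]
30. n0.wid = 2  [C.mk * -1 + 7]
31. n0.pre = 28  [C.idx * 2 + 46]
32. n0.val = 26  [C.mk + 21]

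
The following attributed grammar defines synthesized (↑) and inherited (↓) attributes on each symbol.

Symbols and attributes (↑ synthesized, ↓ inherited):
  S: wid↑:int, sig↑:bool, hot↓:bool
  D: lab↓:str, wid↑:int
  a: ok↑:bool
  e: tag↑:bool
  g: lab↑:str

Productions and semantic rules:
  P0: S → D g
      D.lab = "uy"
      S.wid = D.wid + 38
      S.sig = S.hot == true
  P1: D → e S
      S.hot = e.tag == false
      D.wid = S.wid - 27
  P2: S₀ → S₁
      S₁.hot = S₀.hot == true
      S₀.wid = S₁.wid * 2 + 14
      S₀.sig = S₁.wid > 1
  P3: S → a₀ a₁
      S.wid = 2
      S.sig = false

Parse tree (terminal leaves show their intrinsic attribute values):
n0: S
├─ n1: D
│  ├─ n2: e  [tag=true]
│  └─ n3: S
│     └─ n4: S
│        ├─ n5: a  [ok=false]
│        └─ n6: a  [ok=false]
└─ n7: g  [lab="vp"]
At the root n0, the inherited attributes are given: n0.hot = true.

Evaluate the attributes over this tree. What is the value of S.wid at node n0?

1. n0.hot = true  [given at root]
2. n1.lab = "uy"  ["uy"]
3. n2.tag = true  [terminal]
4. n3.hot = false  [e.tag == false]
5. n4.hot = false  [S₀.hot == true]
6. n5.ok = false  [terminal]
7. n6.ok = false  [terminal]
8. n4.wid = 2  [2]
9. n4.sig = false  [false]
10. n3.wid = 18  [S₁.wid * 2 + 14]
11. n3.sig = true  [S₁.wid > 1]
12. n1.wid = -9  [S.wid - 27]
13. n7.lab = "vp"  [terminal]
14. n0.wid = 29  [D.wid + 38]
15. n0.sig = true  [S.hot == true]

29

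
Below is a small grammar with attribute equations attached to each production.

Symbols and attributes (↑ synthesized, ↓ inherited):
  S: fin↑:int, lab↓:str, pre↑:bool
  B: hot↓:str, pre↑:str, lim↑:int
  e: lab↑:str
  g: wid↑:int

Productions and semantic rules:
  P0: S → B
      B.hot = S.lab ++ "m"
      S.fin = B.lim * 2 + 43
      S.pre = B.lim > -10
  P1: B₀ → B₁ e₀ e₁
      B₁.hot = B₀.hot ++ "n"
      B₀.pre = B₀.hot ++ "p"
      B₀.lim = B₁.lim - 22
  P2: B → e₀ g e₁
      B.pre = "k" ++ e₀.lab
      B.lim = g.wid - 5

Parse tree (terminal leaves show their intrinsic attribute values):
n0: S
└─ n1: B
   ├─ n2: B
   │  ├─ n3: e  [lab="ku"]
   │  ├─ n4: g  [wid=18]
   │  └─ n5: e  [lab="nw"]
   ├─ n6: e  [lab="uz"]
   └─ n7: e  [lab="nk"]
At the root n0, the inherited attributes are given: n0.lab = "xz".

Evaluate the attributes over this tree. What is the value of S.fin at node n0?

1. n0.lab = "xz"  [given at root]
2. n1.hot = "xzm"  [S.lab ++ "m"]
3. n2.hot = "xzmn"  [B₀.hot ++ "n"]
4. n3.lab = "ku"  [terminal]
5. n4.wid = 18  [terminal]
6. n5.lab = "nw"  [terminal]
7. n2.pre = "kku"  ["k" ++ e₀.lab]
8. n2.lim = 13  [g.wid - 5]
9. n6.lab = "uz"  [terminal]
10. n7.lab = "nk"  [terminal]
11. n1.pre = "xzmp"  [B₀.hot ++ "p"]
12. n1.lim = -9  [B₁.lim - 22]
13. n0.fin = 25  [B.lim * 2 + 43]
14. n0.pre = true  [B.lim > -10]

25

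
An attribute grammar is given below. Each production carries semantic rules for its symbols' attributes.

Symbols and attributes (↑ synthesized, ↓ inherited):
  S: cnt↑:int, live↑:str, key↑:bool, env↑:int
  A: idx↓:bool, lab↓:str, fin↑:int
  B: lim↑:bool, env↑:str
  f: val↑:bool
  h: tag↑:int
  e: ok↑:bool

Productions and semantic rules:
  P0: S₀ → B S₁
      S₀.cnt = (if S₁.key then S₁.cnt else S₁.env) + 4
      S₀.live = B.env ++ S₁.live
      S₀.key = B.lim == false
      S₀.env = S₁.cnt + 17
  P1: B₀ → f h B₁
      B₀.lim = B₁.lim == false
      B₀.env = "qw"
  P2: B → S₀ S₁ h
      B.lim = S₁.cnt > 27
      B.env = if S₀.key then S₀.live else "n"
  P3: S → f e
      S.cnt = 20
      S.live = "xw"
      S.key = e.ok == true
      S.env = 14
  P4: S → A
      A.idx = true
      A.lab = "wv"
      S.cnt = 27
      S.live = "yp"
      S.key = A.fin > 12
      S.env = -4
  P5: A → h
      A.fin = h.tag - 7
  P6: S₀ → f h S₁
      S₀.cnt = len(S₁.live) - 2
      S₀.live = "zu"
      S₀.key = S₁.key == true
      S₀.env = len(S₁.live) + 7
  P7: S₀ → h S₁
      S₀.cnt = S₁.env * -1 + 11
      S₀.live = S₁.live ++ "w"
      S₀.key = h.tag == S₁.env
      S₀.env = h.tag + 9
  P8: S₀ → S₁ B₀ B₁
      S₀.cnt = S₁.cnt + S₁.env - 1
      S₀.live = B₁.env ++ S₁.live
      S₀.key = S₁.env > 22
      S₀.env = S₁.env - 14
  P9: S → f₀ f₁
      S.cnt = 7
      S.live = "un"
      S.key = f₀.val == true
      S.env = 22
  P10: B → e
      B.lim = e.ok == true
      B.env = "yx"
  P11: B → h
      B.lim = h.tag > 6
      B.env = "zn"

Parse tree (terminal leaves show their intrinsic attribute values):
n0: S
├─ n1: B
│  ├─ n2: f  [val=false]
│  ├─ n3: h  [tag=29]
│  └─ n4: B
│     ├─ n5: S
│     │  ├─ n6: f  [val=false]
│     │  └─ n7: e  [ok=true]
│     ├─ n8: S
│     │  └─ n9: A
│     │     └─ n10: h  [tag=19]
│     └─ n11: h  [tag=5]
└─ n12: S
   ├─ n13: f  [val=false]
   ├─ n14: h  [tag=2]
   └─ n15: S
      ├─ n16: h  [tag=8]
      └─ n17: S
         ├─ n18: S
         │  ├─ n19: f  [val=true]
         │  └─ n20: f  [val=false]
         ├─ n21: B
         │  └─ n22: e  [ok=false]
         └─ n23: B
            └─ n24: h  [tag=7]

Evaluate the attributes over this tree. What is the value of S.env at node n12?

12

1. n2.val = false  [terminal]
2. n3.tag = 29  [terminal]
3. n6.val = false  [terminal]
4. n7.ok = true  [terminal]
5. n5.cnt = 20  [20]
6. n5.live = "xw"  ["xw"]
7. n5.key = true  [e.ok == true]
8. n5.env = 14  [14]
9. n9.idx = true  [true]
10. n9.lab = "wv"  ["wv"]
11. n10.tag = 19  [terminal]
12. n9.fin = 12  [h.tag - 7]
13. n8.cnt = 27  [27]
14. n8.live = "yp"  ["yp"]
15. n8.key = false  [A.fin > 12]
16. n8.env = -4  [-4]
17. n11.tag = 5  [terminal]
18. n4.lim = false  [S₁.cnt > 27]
19. n4.env = "xw"  [if S₀.key then S₀.live else "n"]
20. n1.lim = true  [B₁.lim == false]
21. n1.env = "qw"  ["qw"]
22. n13.val = false  [terminal]
23. n14.tag = 2  [terminal]
24. n16.tag = 8  [terminal]
25. n19.val = true  [terminal]
26. n20.val = false  [terminal]
27. n18.cnt = 7  [7]
28. n18.live = "un"  ["un"]
29. n18.key = true  [f₀.val == true]
30. n18.env = 22  [22]
31. n22.ok = false  [terminal]
32. n21.lim = false  [e.ok == true]
33. n21.env = "yx"  ["yx"]
34. n24.tag = 7  [terminal]
35. n23.lim = true  [h.tag > 6]
36. n23.env = "zn"  ["zn"]
37. n17.cnt = 28  [S₁.cnt + S₁.env - 1]
38. n17.live = "znun"  [B₁.env ++ S₁.live]
39. n17.key = false  [S₁.env > 22]
40. n17.env = 8  [S₁.env - 14]
41. n15.cnt = 3  [S₁.env * -1 + 11]
42. n15.live = "znunw"  [S₁.live ++ "w"]
43. n15.key = true  [h.tag == S₁.env]
44. n15.env = 17  [h.tag + 9]
45. n12.cnt = 3  [len(S₁.live) - 2]
46. n12.live = "zu"  ["zu"]
47. n12.key = true  [S₁.key == true]
48. n12.env = 12  [len(S₁.live) + 7]
49. n0.cnt = 7  [(if S₁.key then S₁.cnt else S₁.env) + 4]
50. n0.live = "qwzu"  [B.env ++ S₁.live]
51. n0.key = false  [B.lim == false]
52. n0.env = 20  [S₁.cnt + 17]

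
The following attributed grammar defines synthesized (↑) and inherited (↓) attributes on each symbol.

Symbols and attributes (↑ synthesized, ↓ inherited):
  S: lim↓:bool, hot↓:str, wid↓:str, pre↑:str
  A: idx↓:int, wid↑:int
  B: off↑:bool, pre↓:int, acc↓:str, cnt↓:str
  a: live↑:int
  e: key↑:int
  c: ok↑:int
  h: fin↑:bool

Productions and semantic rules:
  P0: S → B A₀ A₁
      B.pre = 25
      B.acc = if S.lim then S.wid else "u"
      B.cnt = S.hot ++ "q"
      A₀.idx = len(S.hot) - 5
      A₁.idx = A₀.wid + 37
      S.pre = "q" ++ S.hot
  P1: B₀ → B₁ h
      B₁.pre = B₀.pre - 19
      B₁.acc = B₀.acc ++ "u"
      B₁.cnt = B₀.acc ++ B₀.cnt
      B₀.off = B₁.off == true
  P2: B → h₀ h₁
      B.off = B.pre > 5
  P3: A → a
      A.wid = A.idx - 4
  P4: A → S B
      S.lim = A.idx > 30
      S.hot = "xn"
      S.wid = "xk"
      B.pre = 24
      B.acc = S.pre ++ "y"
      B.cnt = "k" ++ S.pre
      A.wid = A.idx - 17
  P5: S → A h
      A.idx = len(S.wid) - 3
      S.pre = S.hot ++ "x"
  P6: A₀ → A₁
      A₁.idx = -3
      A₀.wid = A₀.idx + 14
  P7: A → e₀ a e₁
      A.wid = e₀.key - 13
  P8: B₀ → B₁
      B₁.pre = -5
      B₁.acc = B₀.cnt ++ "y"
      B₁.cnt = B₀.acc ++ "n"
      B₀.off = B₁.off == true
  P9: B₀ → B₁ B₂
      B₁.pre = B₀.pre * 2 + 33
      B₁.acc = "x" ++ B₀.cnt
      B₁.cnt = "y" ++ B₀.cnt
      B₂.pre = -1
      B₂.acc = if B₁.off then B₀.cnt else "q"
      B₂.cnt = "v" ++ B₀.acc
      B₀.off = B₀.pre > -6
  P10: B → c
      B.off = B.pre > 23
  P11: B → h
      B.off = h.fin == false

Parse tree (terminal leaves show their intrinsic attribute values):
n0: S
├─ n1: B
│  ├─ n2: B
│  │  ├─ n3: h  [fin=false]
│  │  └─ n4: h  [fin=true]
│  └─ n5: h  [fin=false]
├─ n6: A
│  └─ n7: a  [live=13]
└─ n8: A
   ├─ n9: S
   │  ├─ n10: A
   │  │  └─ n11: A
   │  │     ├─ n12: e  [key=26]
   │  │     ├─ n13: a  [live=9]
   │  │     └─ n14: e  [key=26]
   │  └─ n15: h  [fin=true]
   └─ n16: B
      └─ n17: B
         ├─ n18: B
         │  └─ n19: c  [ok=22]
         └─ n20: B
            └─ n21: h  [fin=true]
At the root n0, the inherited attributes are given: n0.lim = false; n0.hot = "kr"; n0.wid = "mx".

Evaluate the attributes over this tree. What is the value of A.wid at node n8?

1. n0.lim = false  [given at root]
2. n0.hot = "kr"  [given at root]
3. n0.wid = "mx"  [given at root]
4. n1.pre = 25  [25]
5. n1.acc = "u"  [if S.lim then S.wid else "u"]
6. n1.cnt = "krq"  [S.hot ++ "q"]
7. n2.pre = 6  [B₀.pre - 19]
8. n2.acc = "uu"  [B₀.acc ++ "u"]
9. n2.cnt = "ukrq"  [B₀.acc ++ B₀.cnt]
10. n3.fin = false  [terminal]
11. n4.fin = true  [terminal]
12. n2.off = true  [B.pre > 5]
13. n5.fin = false  [terminal]
14. n1.off = true  [B₁.off == true]
15. n6.idx = -3  [len(S.hot) - 5]
16. n7.live = 13  [terminal]
17. n6.wid = -7  [A.idx - 4]
18. n8.idx = 30  [A₀.wid + 37]
19. n9.lim = false  [A.idx > 30]
20. n9.hot = "xn"  ["xn"]
21. n9.wid = "xk"  ["xk"]
22. n10.idx = -1  [len(S.wid) - 3]
23. n11.idx = -3  [-3]
24. n12.key = 26  [terminal]
25. n13.live = 9  [terminal]
26. n14.key = 26  [terminal]
27. n11.wid = 13  [e₀.key - 13]
28. n10.wid = 13  [A₀.idx + 14]
29. n15.fin = true  [terminal]
30. n9.pre = "xnx"  [S.hot ++ "x"]
31. n16.pre = 24  [24]
32. n16.acc = "xnxy"  [S.pre ++ "y"]
33. n16.cnt = "kxnx"  ["k" ++ S.pre]
34. n17.pre = -5  [-5]
35. n17.acc = "kxnxy"  [B₀.cnt ++ "y"]
36. n17.cnt = "xnxyn"  [B₀.acc ++ "n"]
37. n18.pre = 23  [B₀.pre * 2 + 33]
38. n18.acc = "xxnxyn"  ["x" ++ B₀.cnt]
39. n18.cnt = "yxnxyn"  ["y" ++ B₀.cnt]
40. n19.ok = 22  [terminal]
41. n18.off = false  [B.pre > 23]
42. n20.pre = -1  [-1]
43. n20.acc = "q"  [if B₁.off then B₀.cnt else "q"]
44. n20.cnt = "vkxnxy"  ["v" ++ B₀.acc]
45. n21.fin = true  [terminal]
46. n20.off = false  [h.fin == false]
47. n17.off = true  [B₀.pre > -6]
48. n16.off = true  [B₁.off == true]
49. n8.wid = 13  [A.idx - 17]
50. n0.pre = "qkr"  ["q" ++ S.hot]

13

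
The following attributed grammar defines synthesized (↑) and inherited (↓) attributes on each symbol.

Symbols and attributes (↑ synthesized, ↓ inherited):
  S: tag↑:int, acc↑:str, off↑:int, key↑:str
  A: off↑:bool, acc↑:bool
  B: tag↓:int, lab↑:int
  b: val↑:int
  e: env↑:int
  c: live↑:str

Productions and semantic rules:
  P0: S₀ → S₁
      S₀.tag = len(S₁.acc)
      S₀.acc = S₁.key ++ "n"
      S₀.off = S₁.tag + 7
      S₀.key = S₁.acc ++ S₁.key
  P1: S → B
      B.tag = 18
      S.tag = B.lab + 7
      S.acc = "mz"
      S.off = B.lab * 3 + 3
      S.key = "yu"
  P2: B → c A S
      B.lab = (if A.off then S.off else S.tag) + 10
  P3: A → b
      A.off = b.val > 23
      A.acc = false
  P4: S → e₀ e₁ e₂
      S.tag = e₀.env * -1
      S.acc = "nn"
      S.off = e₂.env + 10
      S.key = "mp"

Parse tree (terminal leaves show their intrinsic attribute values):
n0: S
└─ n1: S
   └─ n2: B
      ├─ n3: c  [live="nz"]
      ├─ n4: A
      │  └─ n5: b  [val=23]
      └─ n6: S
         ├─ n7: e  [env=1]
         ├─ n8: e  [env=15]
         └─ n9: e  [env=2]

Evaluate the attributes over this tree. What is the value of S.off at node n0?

1. n2.tag = 18  [18]
2. n3.live = "nz"  [terminal]
3. n5.val = 23  [terminal]
4. n4.off = false  [b.val > 23]
5. n4.acc = false  [false]
6. n7.env = 1  [terminal]
7. n8.env = 15  [terminal]
8. n9.env = 2  [terminal]
9. n6.tag = -1  [e₀.env * -1]
10. n6.acc = "nn"  ["nn"]
11. n6.off = 12  [e₂.env + 10]
12. n6.key = "mp"  ["mp"]
13. n2.lab = 9  [(if A.off then S.off else S.tag) + 10]
14. n1.tag = 16  [B.lab + 7]
15. n1.acc = "mz"  ["mz"]
16. n1.off = 30  [B.lab * 3 + 3]
17. n1.key = "yu"  ["yu"]
18. n0.tag = 2  [len(S₁.acc)]
19. n0.acc = "yun"  [S₁.key ++ "n"]
20. n0.off = 23  [S₁.tag + 7]
21. n0.key = "mzyu"  [S₁.acc ++ S₁.key]

23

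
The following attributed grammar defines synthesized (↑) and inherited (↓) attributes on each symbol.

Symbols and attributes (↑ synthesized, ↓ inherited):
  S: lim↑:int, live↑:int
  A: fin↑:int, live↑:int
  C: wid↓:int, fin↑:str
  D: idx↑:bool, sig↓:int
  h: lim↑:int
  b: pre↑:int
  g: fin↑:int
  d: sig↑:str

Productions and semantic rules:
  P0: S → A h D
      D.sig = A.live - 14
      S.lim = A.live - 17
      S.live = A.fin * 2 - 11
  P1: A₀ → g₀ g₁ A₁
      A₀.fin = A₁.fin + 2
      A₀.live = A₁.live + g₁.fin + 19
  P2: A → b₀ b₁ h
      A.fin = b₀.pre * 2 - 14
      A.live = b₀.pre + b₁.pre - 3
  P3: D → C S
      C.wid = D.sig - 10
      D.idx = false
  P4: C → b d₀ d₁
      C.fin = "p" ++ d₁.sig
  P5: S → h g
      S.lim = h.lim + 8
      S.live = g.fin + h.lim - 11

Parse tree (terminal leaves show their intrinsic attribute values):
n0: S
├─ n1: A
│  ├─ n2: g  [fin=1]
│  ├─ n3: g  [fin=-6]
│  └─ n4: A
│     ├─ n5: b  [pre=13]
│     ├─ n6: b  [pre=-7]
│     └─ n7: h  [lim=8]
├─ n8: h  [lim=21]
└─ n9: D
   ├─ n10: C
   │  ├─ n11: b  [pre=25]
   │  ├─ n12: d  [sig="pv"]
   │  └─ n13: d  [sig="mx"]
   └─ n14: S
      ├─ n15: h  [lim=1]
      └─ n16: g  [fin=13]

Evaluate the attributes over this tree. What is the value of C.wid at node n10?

1. n2.fin = 1  [terminal]
2. n3.fin = -6  [terminal]
3. n5.pre = 13  [terminal]
4. n6.pre = -7  [terminal]
5. n7.lim = 8  [terminal]
6. n4.fin = 12  [b₀.pre * 2 - 14]
7. n4.live = 3  [b₀.pre + b₁.pre - 3]
8. n1.fin = 14  [A₁.fin + 2]
9. n1.live = 16  [A₁.live + g₁.fin + 19]
10. n8.lim = 21  [terminal]
11. n9.sig = 2  [A.live - 14]
12. n10.wid = -8  [D.sig - 10]
13. n11.pre = 25  [terminal]
14. n12.sig = "pv"  [terminal]
15. n13.sig = "mx"  [terminal]
16. n10.fin = "pmx"  ["p" ++ d₁.sig]
17. n15.lim = 1  [terminal]
18. n16.fin = 13  [terminal]
19. n14.lim = 9  [h.lim + 8]
20. n14.live = 3  [g.fin + h.lim - 11]
21. n9.idx = false  [false]
22. n0.lim = -1  [A.live - 17]
23. n0.live = 17  [A.fin * 2 - 11]

-8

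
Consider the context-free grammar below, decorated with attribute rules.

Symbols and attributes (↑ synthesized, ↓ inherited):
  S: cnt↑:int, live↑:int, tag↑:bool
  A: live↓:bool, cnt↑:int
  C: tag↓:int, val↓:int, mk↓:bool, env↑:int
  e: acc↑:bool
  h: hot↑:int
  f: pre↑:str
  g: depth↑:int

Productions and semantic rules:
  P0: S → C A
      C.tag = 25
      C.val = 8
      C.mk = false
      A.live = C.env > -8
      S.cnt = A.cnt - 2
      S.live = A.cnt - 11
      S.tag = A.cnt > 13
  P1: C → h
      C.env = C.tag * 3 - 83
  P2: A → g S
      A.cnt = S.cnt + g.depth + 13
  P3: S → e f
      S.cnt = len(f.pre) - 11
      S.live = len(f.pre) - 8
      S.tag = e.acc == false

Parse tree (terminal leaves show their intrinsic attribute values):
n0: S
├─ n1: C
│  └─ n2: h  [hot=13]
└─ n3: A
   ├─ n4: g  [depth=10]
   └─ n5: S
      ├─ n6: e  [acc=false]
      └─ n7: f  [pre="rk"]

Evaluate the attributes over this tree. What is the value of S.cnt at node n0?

1. n1.tag = 25  [25]
2. n1.val = 8  [8]
3. n1.mk = false  [false]
4. n2.hot = 13  [terminal]
5. n1.env = -8  [C.tag * 3 - 83]
6. n3.live = false  [C.env > -8]
7. n4.depth = 10  [terminal]
8. n6.acc = false  [terminal]
9. n7.pre = "rk"  [terminal]
10. n5.cnt = -9  [len(f.pre) - 11]
11. n5.live = -6  [len(f.pre) - 8]
12. n5.tag = true  [e.acc == false]
13. n3.cnt = 14  [S.cnt + g.depth + 13]
14. n0.cnt = 12  [A.cnt - 2]
15. n0.live = 3  [A.cnt - 11]
16. n0.tag = true  [A.cnt > 13]

12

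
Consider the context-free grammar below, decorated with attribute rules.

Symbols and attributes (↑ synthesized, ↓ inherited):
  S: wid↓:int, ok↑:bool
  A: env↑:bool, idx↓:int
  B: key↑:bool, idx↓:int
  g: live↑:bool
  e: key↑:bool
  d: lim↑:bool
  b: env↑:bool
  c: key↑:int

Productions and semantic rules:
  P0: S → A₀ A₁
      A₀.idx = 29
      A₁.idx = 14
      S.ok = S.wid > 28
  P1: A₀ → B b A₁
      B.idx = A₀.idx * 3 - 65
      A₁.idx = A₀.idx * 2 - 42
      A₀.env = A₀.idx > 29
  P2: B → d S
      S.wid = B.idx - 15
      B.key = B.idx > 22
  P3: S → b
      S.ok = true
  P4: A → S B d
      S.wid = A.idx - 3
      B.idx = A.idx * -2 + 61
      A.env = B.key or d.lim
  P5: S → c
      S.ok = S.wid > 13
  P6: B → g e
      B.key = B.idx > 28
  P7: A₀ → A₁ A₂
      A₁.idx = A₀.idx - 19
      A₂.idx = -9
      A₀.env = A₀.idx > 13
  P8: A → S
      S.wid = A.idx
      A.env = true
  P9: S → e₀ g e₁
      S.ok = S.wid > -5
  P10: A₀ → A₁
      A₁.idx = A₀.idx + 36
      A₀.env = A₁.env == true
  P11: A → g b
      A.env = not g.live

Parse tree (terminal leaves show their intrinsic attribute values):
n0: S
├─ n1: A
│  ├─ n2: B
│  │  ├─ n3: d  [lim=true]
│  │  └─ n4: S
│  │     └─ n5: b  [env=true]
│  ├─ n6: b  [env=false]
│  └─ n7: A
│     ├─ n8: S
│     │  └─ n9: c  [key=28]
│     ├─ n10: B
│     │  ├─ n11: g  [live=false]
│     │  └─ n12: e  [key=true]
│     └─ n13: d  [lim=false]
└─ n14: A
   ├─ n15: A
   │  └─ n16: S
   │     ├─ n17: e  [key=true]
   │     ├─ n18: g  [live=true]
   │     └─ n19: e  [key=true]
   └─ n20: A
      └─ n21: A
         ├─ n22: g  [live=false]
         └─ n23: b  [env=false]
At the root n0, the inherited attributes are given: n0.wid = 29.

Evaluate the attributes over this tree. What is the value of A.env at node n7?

1. n0.wid = 29  [given at root]
2. n1.idx = 29  [29]
3. n2.idx = 22  [A₀.idx * 3 - 65]
4. n3.lim = true  [terminal]
5. n4.wid = 7  [B.idx - 15]
6. n5.env = true  [terminal]
7. n4.ok = true  [true]
8. n2.key = false  [B.idx > 22]
9. n6.env = false  [terminal]
10. n7.idx = 16  [A₀.idx * 2 - 42]
11. n8.wid = 13  [A.idx - 3]
12. n9.key = 28  [terminal]
13. n8.ok = false  [S.wid > 13]
14. n10.idx = 29  [A.idx * -2 + 61]
15. n11.live = false  [terminal]
16. n12.key = true  [terminal]
17. n10.key = true  [B.idx > 28]
18. n13.lim = false  [terminal]
19. n7.env = true  [B.key or d.lim]
20. n1.env = false  [A₀.idx > 29]
21. n14.idx = 14  [14]
22. n15.idx = -5  [A₀.idx - 19]
23. n16.wid = -5  [A.idx]
24. n17.key = true  [terminal]
25. n18.live = true  [terminal]
26. n19.key = true  [terminal]
27. n16.ok = false  [S.wid > -5]
28. n15.env = true  [true]
29. n20.idx = -9  [-9]
30. n21.idx = 27  [A₀.idx + 36]
31. n22.live = false  [terminal]
32. n23.env = false  [terminal]
33. n21.env = true  [not g.live]
34. n20.env = true  [A₁.env == true]
35. n14.env = true  [A₀.idx > 13]
36. n0.ok = true  [S.wid > 28]

true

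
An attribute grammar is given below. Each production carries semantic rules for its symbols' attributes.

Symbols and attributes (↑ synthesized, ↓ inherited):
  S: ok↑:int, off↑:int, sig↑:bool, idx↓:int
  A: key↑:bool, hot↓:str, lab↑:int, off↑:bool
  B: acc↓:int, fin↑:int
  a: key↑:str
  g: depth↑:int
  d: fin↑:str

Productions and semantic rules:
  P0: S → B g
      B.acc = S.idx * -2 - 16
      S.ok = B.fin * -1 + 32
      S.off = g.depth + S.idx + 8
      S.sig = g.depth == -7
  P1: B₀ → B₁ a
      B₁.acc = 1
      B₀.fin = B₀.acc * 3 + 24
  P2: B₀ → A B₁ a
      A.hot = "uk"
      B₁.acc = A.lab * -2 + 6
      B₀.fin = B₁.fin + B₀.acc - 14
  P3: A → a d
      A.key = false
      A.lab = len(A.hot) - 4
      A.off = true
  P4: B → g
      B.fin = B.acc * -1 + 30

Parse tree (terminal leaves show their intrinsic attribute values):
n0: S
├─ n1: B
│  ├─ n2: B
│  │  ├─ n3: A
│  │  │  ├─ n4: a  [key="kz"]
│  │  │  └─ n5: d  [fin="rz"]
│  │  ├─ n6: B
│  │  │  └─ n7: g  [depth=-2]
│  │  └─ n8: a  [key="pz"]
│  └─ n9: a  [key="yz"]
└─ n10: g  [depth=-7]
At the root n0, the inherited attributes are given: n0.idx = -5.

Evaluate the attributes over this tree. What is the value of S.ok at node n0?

1. n0.idx = -5  [given at root]
2. n1.acc = -6  [S.idx * -2 - 16]
3. n2.acc = 1  [1]
4. n3.hot = "uk"  ["uk"]
5. n4.key = "kz"  [terminal]
6. n5.fin = "rz"  [terminal]
7. n3.key = false  [false]
8. n3.lab = -2  [len(A.hot) - 4]
9. n3.off = true  [true]
10. n6.acc = 10  [A.lab * -2 + 6]
11. n7.depth = -2  [terminal]
12. n6.fin = 20  [B.acc * -1 + 30]
13. n8.key = "pz"  [terminal]
14. n2.fin = 7  [B₁.fin + B₀.acc - 14]
15. n9.key = "yz"  [terminal]
16. n1.fin = 6  [B₀.acc * 3 + 24]
17. n10.depth = -7  [terminal]
18. n0.ok = 26  [B.fin * -1 + 32]
19. n0.off = -4  [g.depth + S.idx + 8]
20. n0.sig = true  [g.depth == -7]

26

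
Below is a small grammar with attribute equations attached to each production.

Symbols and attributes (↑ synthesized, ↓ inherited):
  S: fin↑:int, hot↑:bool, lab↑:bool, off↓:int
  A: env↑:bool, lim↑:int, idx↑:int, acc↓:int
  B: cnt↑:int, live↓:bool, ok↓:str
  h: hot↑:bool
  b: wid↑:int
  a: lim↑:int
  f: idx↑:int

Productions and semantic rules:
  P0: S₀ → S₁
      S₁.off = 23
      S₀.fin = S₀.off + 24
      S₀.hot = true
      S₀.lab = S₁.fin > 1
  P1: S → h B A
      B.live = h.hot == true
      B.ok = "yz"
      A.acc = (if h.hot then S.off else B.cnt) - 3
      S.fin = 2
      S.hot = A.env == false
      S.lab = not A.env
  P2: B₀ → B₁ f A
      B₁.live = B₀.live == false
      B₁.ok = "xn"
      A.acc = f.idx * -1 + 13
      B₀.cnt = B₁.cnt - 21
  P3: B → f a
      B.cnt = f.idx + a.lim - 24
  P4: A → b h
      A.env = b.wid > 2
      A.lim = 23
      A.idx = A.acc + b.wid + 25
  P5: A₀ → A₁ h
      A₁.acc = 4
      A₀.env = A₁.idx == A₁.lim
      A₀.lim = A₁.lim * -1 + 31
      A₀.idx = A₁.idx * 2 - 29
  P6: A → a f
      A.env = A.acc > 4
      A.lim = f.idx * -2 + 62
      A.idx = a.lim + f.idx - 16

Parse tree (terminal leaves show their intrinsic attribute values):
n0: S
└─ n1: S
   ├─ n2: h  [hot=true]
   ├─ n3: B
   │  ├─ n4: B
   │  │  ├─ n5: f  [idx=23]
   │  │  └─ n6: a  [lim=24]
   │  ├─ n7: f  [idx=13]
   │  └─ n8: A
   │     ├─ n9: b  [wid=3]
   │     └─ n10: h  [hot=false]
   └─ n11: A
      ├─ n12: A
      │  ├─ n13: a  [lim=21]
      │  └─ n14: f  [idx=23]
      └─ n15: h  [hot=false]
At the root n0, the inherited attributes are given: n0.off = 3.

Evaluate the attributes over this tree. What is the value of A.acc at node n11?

1. n0.off = 3  [given at root]
2. n1.off = 23  [23]
3. n2.hot = true  [terminal]
4. n3.live = true  [h.hot == true]
5. n3.ok = "yz"  ["yz"]
6. n4.live = false  [B₀.live == false]
7. n4.ok = "xn"  ["xn"]
8. n5.idx = 23  [terminal]
9. n6.lim = 24  [terminal]
10. n4.cnt = 23  [f.idx + a.lim - 24]
11. n7.idx = 13  [terminal]
12. n8.acc = 0  [f.idx * -1 + 13]
13. n9.wid = 3  [terminal]
14. n10.hot = false  [terminal]
15. n8.env = true  [b.wid > 2]
16. n8.lim = 23  [23]
17. n8.idx = 28  [A.acc + b.wid + 25]
18. n3.cnt = 2  [B₁.cnt - 21]
19. n11.acc = 20  [(if h.hot then S.off else B.cnt) - 3]
20. n12.acc = 4  [4]
21. n13.lim = 21  [terminal]
22. n14.idx = 23  [terminal]
23. n12.env = false  [A.acc > 4]
24. n12.lim = 16  [f.idx * -2 + 62]
25. n12.idx = 28  [a.lim + f.idx - 16]
26. n15.hot = false  [terminal]
27. n11.env = false  [A₁.idx == A₁.lim]
28. n11.lim = 15  [A₁.lim * -1 + 31]
29. n11.idx = 27  [A₁.idx * 2 - 29]
30. n1.fin = 2  [2]
31. n1.hot = true  [A.env == false]
32. n1.lab = true  [not A.env]
33. n0.fin = 27  [S₀.off + 24]
34. n0.hot = true  [true]
35. n0.lab = true  [S₁.fin > 1]

20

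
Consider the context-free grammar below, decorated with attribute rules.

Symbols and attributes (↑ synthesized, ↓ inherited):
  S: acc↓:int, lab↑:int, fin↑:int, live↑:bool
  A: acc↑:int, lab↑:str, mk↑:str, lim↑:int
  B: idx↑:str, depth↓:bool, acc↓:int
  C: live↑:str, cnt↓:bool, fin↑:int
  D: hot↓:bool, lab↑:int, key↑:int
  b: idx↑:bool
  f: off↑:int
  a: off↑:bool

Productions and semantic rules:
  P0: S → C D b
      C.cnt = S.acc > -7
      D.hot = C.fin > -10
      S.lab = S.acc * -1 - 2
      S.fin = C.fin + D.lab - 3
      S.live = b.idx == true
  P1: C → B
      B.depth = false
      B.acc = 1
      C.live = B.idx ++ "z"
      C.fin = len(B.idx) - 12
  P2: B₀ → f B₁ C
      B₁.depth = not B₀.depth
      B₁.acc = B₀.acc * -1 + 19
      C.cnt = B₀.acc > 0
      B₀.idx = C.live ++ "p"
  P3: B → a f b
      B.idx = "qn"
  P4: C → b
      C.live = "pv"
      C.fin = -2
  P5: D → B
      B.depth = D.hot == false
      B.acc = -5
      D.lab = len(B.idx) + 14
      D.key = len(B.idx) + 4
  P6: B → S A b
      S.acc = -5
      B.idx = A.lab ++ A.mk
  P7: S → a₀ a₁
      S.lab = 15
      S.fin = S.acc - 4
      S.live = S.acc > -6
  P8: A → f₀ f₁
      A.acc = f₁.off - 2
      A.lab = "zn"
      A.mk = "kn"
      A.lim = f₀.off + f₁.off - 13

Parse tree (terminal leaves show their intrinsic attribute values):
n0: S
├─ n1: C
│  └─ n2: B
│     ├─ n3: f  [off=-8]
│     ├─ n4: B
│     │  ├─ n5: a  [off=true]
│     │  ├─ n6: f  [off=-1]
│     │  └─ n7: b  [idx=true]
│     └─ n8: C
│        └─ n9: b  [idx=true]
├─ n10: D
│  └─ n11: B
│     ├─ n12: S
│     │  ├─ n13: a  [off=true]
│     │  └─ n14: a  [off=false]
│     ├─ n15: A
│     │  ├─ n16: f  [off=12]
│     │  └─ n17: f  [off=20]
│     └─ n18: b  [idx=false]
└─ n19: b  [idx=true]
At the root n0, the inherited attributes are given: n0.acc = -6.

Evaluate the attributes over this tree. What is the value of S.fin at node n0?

1. n0.acc = -6  [given at root]
2. n1.cnt = true  [S.acc > -7]
3. n2.depth = false  [false]
4. n2.acc = 1  [1]
5. n3.off = -8  [terminal]
6. n4.depth = true  [not B₀.depth]
7. n4.acc = 18  [B₀.acc * -1 + 19]
8. n5.off = true  [terminal]
9. n6.off = -1  [terminal]
10. n7.idx = true  [terminal]
11. n4.idx = "qn"  ["qn"]
12. n8.cnt = true  [B₀.acc > 0]
13. n9.idx = true  [terminal]
14. n8.live = "pv"  ["pv"]
15. n8.fin = -2  [-2]
16. n2.idx = "pvp"  [C.live ++ "p"]
17. n1.live = "pvpz"  [B.idx ++ "z"]
18. n1.fin = -9  [len(B.idx) - 12]
19. n10.hot = true  [C.fin > -10]
20. n11.depth = false  [D.hot == false]
21. n11.acc = -5  [-5]
22. n12.acc = -5  [-5]
23. n13.off = true  [terminal]
24. n14.off = false  [terminal]
25. n12.lab = 15  [15]
26. n12.fin = -9  [S.acc - 4]
27. n12.live = true  [S.acc > -6]
28. n16.off = 12  [terminal]
29. n17.off = 20  [terminal]
30. n15.acc = 18  [f₁.off - 2]
31. n15.lab = "zn"  ["zn"]
32. n15.mk = "kn"  ["kn"]
33. n15.lim = 19  [f₀.off + f₁.off - 13]
34. n18.idx = false  [terminal]
35. n11.idx = "znkn"  [A.lab ++ A.mk]
36. n10.lab = 18  [len(B.idx) + 14]
37. n10.key = 8  [len(B.idx) + 4]
38. n19.idx = true  [terminal]
39. n0.lab = 4  [S.acc * -1 - 2]
40. n0.fin = 6  [C.fin + D.lab - 3]
41. n0.live = true  [b.idx == true]

6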